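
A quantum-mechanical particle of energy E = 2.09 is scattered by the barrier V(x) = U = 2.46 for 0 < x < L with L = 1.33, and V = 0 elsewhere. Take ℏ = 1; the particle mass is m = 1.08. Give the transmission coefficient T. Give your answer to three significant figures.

T = 0.187

Since E < U the interior solution is evanescent with decay constant κ = √(2m(U − E))/ℏ = 0.8940.
κL = 1.189, sinh(κL) = 1.490.
The exact tunnelling result is T⁻¹ = 1 + U² sinh²(κL) / [4E(U − E)] = 5.341, so T = 0.187.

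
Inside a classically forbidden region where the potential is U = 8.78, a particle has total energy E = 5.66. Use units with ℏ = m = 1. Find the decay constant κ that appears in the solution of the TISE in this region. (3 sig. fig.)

Since E < U the TISE in this region is ψ'' = κ²ψ with κ = √(2m(U − E))/ℏ.
κ = √(2 × 1 × 3.12) = 2.498.

κ = 2.50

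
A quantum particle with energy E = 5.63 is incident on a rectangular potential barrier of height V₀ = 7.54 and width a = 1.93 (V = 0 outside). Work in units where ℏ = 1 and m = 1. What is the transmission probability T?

T = 0.00160

E < V₀: inside the barrier ψ ∝ e^{±κx} with κ = √(2m(V₀ − E))/ℏ = 1.954.
κa = 3.772, sinh(κa) = 21.73.
Matching ψ, ψ′ at both faces gives T = [1 + V₀² sinh²(κa) / (4E(V₀ − E))]⁻¹ = 1/624.8 = 0.00160.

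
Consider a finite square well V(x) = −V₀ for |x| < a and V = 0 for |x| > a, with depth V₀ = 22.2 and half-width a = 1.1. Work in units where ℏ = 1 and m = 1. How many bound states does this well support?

Define the well-strength parameter z₀ = (a/ℏ)√(2mV₀) = 1.1 × √(2·1·22.2) = 7.330.
The even/odd transcendental equations gain one root per π/2 in z₀, giving N = 1 + ⌊2z₀/π⌋ = 1 + ⌊4.666⌋ = 5.

N = 5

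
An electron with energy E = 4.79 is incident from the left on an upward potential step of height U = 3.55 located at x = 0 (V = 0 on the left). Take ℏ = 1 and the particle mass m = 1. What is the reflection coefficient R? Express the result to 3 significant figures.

R = 0.106

On each side the TISE gives plane waves with k = √(2m(E − V))/ℏ: k₁ = √(2·1·4.79) = 3.095, k₂ = √(2·1·1.24) = 1.575.
Matching ψ and ψ′ at x = 0 gives r = (k₁ − k₂)/(k₁ + k₂), so R = r² = 0.1060 and T = 1 − R = 0.8940.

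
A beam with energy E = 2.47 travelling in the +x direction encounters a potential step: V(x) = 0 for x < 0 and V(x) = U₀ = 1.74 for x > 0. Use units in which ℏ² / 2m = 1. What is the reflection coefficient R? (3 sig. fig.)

R = 0.0874

The wavenumbers are k₁ = √(2mE)/ℏ = 1.572 on the left and k₂ = √(2m(E − U₀))/ℏ = 0.8544 on the right.
Continuity of ψ and ψ′ at the step yields the reflection amplitude r = (k₁ − k₂)/(k₁ + k₂) = 0.2956; thus R = |r|² = 0.08740, T = 0.9126.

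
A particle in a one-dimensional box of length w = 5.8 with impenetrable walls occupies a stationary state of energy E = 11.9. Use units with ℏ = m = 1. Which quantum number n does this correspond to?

n = 9

For an infinite well E_n = n²π²ℏ²/(2mw²), so n = (w/πℏ)√(2mE).
n = (5.8/π) × √(2 × 1 × 11.9) = 9.007 → n = 9.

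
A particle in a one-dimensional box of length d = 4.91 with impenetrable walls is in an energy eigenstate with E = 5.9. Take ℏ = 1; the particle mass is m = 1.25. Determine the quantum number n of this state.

From E_n = n²π²ℏ²/(2md²) invert to n = √(2md²E)/(πℏ).
n = (4.91/π) × √(2 × 1.25 × 5.9) = 6.002 → n = 6.

n = 6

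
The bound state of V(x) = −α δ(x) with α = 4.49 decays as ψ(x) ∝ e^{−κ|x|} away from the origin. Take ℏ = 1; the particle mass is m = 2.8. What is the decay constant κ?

κ = 12.6

Integrating the TISE across x = 0 gives the cusp condition ψ'(0⁺) − ψ'(0⁻) = −(2mα/ℏ²)ψ(0).
With ψ ∝ e^{−κ|x|} this yields −2κ = −2mα/ℏ², so κ = mα/ℏ² = 12.57.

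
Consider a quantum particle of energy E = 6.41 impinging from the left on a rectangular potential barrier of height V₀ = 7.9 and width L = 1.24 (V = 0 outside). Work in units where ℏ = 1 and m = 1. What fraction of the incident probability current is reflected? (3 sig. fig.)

R = 0.966

E < V₀: inside the barrier ψ ∝ e^{±κx} with κ = √(2m(V₀ − E))/ℏ = 1.726.
κL = 2.141, sinh(κL) = 4.193.
Matching ψ, ψ′ at both faces gives T = [1 + V₀² sinh²(κL) / (4E(V₀ − E))]⁻¹ = 1/29.73 = 0.0336.
R = 1 − T = 0.966.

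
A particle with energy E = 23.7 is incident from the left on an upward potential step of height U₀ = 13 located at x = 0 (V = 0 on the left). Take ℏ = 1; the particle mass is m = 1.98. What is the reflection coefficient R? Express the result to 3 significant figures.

On each side the TISE gives plane waves with k = √(2m(E − V))/ℏ: k₁ = √(2·1.98·23.7) = 9.688, k₂ = √(2·1.98·10.7) = 6.509.
Matching ψ and ψ′ at x = 0 gives r = (k₁ − k₂)/(k₁ + k₂), so R = r² = 0.03851 and T = 1 − R = 0.9615.

R = 0.0385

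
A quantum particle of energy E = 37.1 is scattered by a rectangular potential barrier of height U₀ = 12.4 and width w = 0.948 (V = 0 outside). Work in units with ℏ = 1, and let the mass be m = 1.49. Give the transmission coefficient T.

E > U₀: inside the barrier k₂ = √(2m(E − U₀))/ℏ = 8.579, k₂w = 8.133.
T = [1 + U₀² sin²(k₂w) / (4E(E − U₀))]⁻¹ = 1/1.039 = 0.963.

T = 0.963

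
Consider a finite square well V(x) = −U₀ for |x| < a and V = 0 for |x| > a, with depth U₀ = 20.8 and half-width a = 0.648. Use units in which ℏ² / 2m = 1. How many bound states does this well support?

The dimensionless depth is z₀ = a√(2mU₀)/ℏ = 0.648 × √(20.80) = 2.955.
The even/odd transcendental equations gain one root per π/2 in z₀, giving N = 1 + ⌊2z₀/π⌋ = 1 + ⌊1.881⌋ = 2.

N = 2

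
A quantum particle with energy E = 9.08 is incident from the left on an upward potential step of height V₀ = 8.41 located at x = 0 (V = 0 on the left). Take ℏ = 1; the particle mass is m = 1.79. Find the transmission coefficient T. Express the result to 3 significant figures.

T = 0.672

On each side the TISE gives plane waves with k = √(2m(E − V))/ℏ: k₁ = √(2·1.79·9.08) = 5.701, k₂ = √(2·1.79·0.67) = 1.549.
Continuity of ψ and ψ′ at the step yields the reflection amplitude r = (k₁ − k₂)/(k₁ + k₂) = 0.5728; thus R = |r|² = 0.3281, T = 0.6719.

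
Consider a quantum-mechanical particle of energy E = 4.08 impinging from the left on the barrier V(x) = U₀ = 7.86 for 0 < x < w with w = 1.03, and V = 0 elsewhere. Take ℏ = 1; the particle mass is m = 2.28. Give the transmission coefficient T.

T = 0.000771

Since E < U₀ the interior solution is evanescent with decay constant κ = √(2m(U₀ − E))/ℏ = 4.152.
κw = 4.276, sinh(κw) = 35.98.
The exact tunnelling result is T⁻¹ = 1 + U₀² sinh²(κw) / [4E(U₀ − E)] = 1297, so T = 0.000771.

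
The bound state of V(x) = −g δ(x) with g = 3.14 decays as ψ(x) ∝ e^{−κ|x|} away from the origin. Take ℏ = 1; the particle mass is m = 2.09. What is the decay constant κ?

Integrating the TISE across x = 0 gives the cusp condition ψ'(0⁺) − ψ'(0⁻) = −(2mg/ℏ²)ψ(0).
With ψ ∝ e^{−κ|x|} this yields −2κ = −2mg/ℏ², so κ = mg/ℏ² = 6.563.

κ = 6.56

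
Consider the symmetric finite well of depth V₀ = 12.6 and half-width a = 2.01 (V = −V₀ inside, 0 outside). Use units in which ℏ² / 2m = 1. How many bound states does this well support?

N = 5

Define the well-strength parameter z₀ = (a/ℏ)√(2mV₀) = 2.01 × √(2·0.5·12.6) = 7.135.
A new bound state (alternating even/odd) appears each time z₀ passes a multiple of π/2, so N = ⌊2z₀/π⌋ + 1 = ⌊4.542⌋ + 1 = 5.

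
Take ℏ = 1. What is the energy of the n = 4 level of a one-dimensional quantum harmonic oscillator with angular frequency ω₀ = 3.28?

E = 14.8

Using E_n = (n + ½)ℏω₀: E_4 = 4.5 × 3.28 = 14.76.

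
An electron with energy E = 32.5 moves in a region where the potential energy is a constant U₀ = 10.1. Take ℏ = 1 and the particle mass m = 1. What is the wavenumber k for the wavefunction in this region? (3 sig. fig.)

k = 6.69

With E > U₀ the solution is oscillatory, ψ ∝ e^{±ikx} with k = √(2m(E − U₀))/ℏ.
k = √(2 × 1 × 22.4) = 6.693.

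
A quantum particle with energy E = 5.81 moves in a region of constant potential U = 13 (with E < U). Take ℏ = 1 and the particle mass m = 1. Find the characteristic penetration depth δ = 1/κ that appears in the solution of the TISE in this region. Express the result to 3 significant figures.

δ = 0.264

Since E < U the TISE in this region is ψ'' = κ²ψ with κ = √(2m(U − E))/ℏ.
κ = √(2 × 1 × 7.19) = 3.792. The penetration depth is δ = 1/κ = 0.264.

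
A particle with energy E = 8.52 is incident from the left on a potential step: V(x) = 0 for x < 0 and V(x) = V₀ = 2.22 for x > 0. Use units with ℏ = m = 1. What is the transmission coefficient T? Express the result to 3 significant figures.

The wavenumbers are k₁ = √(2mE)/ℏ = 4.128 on the left and k₂ = √(2m(E − V₀))/ℏ = 3.550 on the right.
Matching ψ and ψ′ at x = 0 gives r = (k₁ − k₂)/(k₁ + k₂), so R = r² = 0.005674 and T = 1 − R = 0.9943.

T = 0.994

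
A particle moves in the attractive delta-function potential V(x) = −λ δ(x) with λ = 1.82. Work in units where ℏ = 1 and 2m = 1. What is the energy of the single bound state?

For x ≠ 0 the bound state is ψ ∝ e^{−κ|x|}; integrating the TISE across the delta gives the cusp condition 2κ = 2mλ/ℏ², so κ = 0.9100.
Then E = −ℏ²κ²/(2m) = −mλ²/(2ℏ²) = -0.8281.

E = -0.828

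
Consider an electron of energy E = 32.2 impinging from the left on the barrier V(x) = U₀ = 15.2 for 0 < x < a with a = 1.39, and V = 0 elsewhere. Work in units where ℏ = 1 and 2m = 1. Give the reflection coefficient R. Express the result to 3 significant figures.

E > U₀: inside the barrier k₂ = √(2m(E − U₀))/ℏ = 4.123, k₂a = 5.731.
Matching at both interfaces gives T⁻¹ = 1 + U₀² sin²(k₂a) / [4E(E − U₀)] = 1.029, hence T = 0.972.
R = 1 − T = 0.0282.

R = 0.0282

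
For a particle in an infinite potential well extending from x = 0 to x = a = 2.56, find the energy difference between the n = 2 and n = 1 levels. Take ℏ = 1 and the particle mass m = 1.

E_n = n²π²ℏ²/(2ma²), so ΔE = (2² − 1²) π²ℏ²/(2ma²).
ΔE = 3 × π² / (2 × 1 × 2.56²) = 2.259.

ΔE = 2.26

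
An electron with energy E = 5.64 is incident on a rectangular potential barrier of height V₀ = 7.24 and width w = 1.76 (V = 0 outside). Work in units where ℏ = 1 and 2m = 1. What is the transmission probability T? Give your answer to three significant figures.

T = 0.0318

E < V₀: inside the barrier ψ ∝ e^{±κx} with κ = √(2m(V₀ − E))/ℏ = 1.265.
κw = 2.226, sinh(κw) = 4.579.
The exact tunnelling result is T⁻¹ = 1 + V₀² sinh²(κw) / [4E(V₀ − E)] = 31.44, so T = 0.0318.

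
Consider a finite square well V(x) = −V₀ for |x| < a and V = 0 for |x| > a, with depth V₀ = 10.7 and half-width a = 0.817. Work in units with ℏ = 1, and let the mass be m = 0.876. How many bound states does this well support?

The dimensionless depth is z₀ = a√(2mV₀)/ℏ = 0.817 × √(18.75) = 3.537.
The even/odd transcendental equations gain one root per π/2 in z₀, giving N = 1 + ⌊2z₀/π⌋ = 1 + ⌊2.252⌋ = 3.

N = 3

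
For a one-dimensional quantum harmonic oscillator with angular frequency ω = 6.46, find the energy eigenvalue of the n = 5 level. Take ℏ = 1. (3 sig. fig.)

E = 35.5

The oscillator eigenvalues are E_n = ℏω(n + ½), so E_5 = 6.46 × 5.5 = 35.53.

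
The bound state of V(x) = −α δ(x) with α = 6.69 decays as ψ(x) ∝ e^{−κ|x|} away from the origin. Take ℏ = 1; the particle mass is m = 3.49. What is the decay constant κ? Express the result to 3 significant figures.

Integrating the TISE across x = 0 gives the cusp condition ψ'(0⁺) − ψ'(0⁻) = −(2mα/ℏ²)ψ(0).
With ψ ∝ e^{−κ|x|} this yields −2κ = −2mα/ℏ², so κ = mα/ℏ² = 23.35.

κ = 23.3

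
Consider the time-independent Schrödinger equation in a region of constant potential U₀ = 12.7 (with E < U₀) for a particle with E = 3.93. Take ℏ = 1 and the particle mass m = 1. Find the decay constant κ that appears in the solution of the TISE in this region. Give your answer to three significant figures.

κ = 4.19

Since E < U₀ the TISE in this region is ψ'' = κ²ψ with κ = √(2m(U₀ − E))/ℏ.
κ = √(2 × 1 × 8.77) = 4.188.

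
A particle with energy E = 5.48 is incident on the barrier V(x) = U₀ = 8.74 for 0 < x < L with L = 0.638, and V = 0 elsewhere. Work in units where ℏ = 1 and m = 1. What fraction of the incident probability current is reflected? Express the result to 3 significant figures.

R = 0.865

E < U₀: inside the barrier ψ ∝ e^{±κx} with κ = √(2m(U₀ − E))/ℏ = 2.553.
κL = 1.629, sinh(κL) = 2.452.
Matching ψ, ψ′ at both faces gives T = [1 + U₀² sinh²(κL) / (4E(U₀ − E))]⁻¹ = 1/7.425 = 0.135.
R = 1 − T = 0.865.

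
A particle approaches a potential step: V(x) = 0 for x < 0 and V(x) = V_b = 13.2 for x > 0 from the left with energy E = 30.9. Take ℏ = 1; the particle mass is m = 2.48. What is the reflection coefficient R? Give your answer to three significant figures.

The wavenumbers are k₁ = √(2mE)/ℏ = 12.38 on the left and k₂ = √(2m(E − V_b))/ℏ = 9.370 on the right.
Matching ψ and ψ′ at x = 0 gives r = (k₁ − k₂)/(k₁ + k₂), so R = r² = 0.01916 and T = 1 − R = 0.9808.

R = 0.0192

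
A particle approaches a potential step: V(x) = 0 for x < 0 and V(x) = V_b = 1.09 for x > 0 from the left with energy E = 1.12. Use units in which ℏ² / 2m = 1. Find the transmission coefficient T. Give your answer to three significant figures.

T = 0.483

The wavenumbers are k₁ = √(2mE)/ℏ = 1.058 on the left and k₂ = √(2m(E − V_b))/ℏ = 0.1732 on the right.
Continuity of ψ and ψ′ at the step yields the reflection amplitude r = (k₁ − k₂)/(k₁ + k₂) = 0.7187; thus R = |r|² = 0.5165, T = 0.4835.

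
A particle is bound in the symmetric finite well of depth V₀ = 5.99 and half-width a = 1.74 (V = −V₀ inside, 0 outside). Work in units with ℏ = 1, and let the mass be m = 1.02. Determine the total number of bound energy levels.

N = 4

Define the well-strength parameter z₀ = (a/ℏ)√(2mV₀) = 1.74 × √(2·1.02·5.99) = 6.082.
The even/odd transcendental equations gain one root per π/2 in z₀, giving N = 1 + ⌊2z₀/π⌋ = 1 + ⌊3.872⌋ = 4.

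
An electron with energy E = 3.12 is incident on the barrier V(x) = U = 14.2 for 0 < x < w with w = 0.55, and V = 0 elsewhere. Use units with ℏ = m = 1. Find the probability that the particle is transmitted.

E < U: inside the barrier ψ ∝ e^{±κx} with κ = √(2m(U − E))/ℏ = 4.707.
κw = 2.589, sinh(κw) = 6.621.
The exact tunnelling result is T⁻¹ = 1 + U² sinh²(κw) / [4E(U − E)] = 64.93, so T = 0.0154.

T = 0.0154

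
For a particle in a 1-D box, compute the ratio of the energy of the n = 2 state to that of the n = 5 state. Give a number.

0.16

E_n = n²π²ℏ²/(2mL²) so the ratio is n₂²/n₁² = 4/25 = 0.16.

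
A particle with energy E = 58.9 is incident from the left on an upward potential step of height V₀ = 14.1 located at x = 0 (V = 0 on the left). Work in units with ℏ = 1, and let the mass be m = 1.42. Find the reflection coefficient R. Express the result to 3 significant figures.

On each side the TISE gives plane waves with k = √(2m(E − V))/ℏ: k₁ = √(2·1.42·58.9) = 12.93, k₂ = √(2·1.42·44.8) = 11.28.
Continuity of ψ and ψ′ at the step yields the reflection amplitude r = (k₁ − k₂)/(k₁ + k₂) = 0.06830; thus R = |r|² = 0.004665, T = 0.9953.

R = 0.00467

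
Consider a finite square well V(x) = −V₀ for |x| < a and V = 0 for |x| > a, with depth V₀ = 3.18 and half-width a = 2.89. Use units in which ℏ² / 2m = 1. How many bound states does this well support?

Define the well-strength parameter z₀ = (a/ℏ)√(2mV₀) = 2.89 × √(2·0.5·3.18) = 5.154.
The even/odd transcendental equations gain one root per π/2 in z₀, giving N = 1 + ⌊2z₀/π⌋ = 1 + ⌊3.281⌋ = 4.

N = 4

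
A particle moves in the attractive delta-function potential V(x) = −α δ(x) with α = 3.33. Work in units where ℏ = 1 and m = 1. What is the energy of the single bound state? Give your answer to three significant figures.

E = -5.54

The bound state is ψ(x) = √κ e^{−κ|x|}. The derivative jump ψ'(0⁺) − ψ'(0⁻) = −(2mα/ℏ²)ψ(0) fixes κ = mα/ℏ² = 3.330.
Then E = −ℏ²κ²/(2m) = −mα²/(2ℏ²) = -5.544.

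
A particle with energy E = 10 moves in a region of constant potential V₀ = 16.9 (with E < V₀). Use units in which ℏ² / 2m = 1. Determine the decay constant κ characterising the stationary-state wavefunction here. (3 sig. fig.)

κ = 2.63

Since E < V₀ the TISE in this region is ψ'' = κ²ψ with κ = √(2m(V₀ − E))/ℏ.
κ = √(2 × 0.5 × 6.9) = 2.627.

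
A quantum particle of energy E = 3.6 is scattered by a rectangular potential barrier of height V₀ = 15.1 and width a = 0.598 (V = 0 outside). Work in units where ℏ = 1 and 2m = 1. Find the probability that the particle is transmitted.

T = 0.0495

Since E < V₀ the interior solution is evanescent with decay constant κ = √(2m(V₀ − E))/ℏ = 3.391.
κa = 2.028, sinh(κa) = 3.733.
Matching ψ, ψ′ at both faces gives T = [1 + V₀² sinh²(κa) / (4E(V₀ − E))]⁻¹ = 1/20.19 = 0.0495.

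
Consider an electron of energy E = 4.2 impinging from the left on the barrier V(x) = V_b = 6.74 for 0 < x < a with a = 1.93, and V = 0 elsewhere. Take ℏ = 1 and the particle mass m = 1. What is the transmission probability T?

Since E < V_b the interior solution is evanescent with decay constant κ = √(2m(V_b − E))/ℏ = 2.254.
κa = 4.350, sinh(κa) = 38.73.
The exact tunnelling result is T⁻¹ = 1 + V_b² sinh²(κa) / [4E(V_b − E)] = 1598, so T = 0.000626.

T = 0.000626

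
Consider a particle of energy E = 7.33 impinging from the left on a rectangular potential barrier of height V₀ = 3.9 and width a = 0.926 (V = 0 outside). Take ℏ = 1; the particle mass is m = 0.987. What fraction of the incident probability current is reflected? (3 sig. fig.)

Above the barrier the interior wavenumber is k₂ = √(2m(E − V₀))/ℏ = 2.602, giving phase k₂a = 2.410.
T = [1 + V₀² sin²(k₂a) / (4E(E − V₀))]⁻¹ = 1/1.068 = 0.937.
R = 1 − T = 0.0633.

R = 0.0633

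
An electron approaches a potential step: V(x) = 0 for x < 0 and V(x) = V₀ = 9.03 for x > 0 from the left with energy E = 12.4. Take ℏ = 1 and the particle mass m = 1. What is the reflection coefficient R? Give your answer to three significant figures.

R = 0.0990

On each side the TISE gives plane waves with k = √(2m(E − V))/ℏ: k₁ = √(2·1·12.4) = 4.980, k₂ = √(2·1·3.37) = 2.596.
Matching ψ and ψ′ at x = 0 gives r = (k₁ − k₂)/(k₁ + k₂), so R = r² = 0.09900 and T = 1 − R = 0.9010.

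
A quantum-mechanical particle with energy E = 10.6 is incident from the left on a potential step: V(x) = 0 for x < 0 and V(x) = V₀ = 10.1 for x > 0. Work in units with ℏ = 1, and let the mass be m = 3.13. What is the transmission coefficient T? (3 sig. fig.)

T = 0.586

On each side the TISE gives plane waves with k = √(2m(E − V))/ℏ: k₁ = √(2·3.13·10.6) = 8.146, k₂ = √(2·3.13·0.5) = 1.769.
Continuity of ψ and ψ′ at the step yields the reflection amplitude r = (k₁ − k₂)/(k₁ + k₂) = 0.6431; thus R = |r|² = 0.4136, T = 0.5864.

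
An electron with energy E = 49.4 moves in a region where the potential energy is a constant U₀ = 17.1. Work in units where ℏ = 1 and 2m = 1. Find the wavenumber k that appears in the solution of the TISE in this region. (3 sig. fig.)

k = 5.68

With E > U₀ the solution is oscillatory, ψ ∝ e^{±ikx} with k = √(2m(E − U₀))/ℏ.
k = √(2 × 0.5 × 32.3) = 5.683.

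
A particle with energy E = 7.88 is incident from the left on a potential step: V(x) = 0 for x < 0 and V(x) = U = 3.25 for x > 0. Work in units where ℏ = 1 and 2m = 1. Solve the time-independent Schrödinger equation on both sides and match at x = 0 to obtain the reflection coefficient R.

The wavenumbers are k₁ = √(2mE)/ℏ = 2.807 on the left and k₂ = √(2m(E − U))/ℏ = 2.152 on the right.
Matching ψ and ψ′ at x = 0 gives r = (k₁ − k₂)/(k₁ + k₂), so R = r² = 0.01747 and T = 1 − R = 0.9825.

R = 0.0175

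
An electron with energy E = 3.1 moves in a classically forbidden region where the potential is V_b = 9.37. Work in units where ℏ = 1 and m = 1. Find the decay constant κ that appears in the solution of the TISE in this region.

κ = 3.54

Since E < V_b the TISE in this region is ψ'' = κ²ψ with κ = √(2m(V_b − E))/ℏ.
κ = √(2 × 1 × 6.27) = 3.541.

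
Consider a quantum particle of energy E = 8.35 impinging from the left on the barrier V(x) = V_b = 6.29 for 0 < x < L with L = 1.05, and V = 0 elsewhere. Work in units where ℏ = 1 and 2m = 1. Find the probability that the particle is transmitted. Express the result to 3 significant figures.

T = 0.636

E > V_b: inside the barrier k₂ = √(2m(E − V_b))/ℏ = 1.435, k₂L = 1.507.
T = [1 + V_b² sin²(k₂L) / (4E(E − V_b))]⁻¹ = 1/1.573 = 0.636.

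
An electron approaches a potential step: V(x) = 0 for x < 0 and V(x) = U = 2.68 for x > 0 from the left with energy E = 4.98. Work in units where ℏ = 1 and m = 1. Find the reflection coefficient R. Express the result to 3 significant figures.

On each side the TISE gives plane waves with k = √(2m(E − V))/ℏ: k₁ = √(2·1·4.98) = 3.156, k₂ = √(2·1·2.3) = 2.145.
Matching ψ and ψ′ at x = 0 gives r = (k₁ − k₂)/(k₁ + k₂), so R = r² = 0.03639 and T = 1 − R = 0.9636.

R = 0.0364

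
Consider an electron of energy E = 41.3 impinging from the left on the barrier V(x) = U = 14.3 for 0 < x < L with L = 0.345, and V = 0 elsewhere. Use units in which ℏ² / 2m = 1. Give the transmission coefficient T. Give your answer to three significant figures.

E > U: inside the barrier k₂ = √(2m(E − U))/ℏ = 5.196, k₂L = 1.793.
T = [1 + U² sin²(k₂L) / (4E(E − U))]⁻¹ = 1/1.044 = 0.958.

T = 0.958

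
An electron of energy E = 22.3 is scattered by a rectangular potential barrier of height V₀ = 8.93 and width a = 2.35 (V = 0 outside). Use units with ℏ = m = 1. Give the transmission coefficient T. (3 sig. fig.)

T = 0.989

Above the barrier the interior wavenumber is k₂ = √(2m(E − V₀))/ℏ = 5.171, giving phase k₂a = 12.15.
Matching at both interfaces gives T⁻¹ = 1 + V₀² sin²(k₂a) / [4E(E − V₀)] = 1.011, hence T = 0.989.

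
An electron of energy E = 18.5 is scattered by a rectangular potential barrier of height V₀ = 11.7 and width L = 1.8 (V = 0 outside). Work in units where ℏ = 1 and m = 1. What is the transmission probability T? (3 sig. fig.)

T = 0.968

Above the barrier the interior wavenumber is k₂ = √(2m(E − V₀))/ℏ = 3.688, giving phase k₂L = 6.638.
Matching at both interfaces gives T⁻¹ = 1 + V₀² sin²(k₂L) / [4E(E − V₀)] = 1.033, hence T = 0.968.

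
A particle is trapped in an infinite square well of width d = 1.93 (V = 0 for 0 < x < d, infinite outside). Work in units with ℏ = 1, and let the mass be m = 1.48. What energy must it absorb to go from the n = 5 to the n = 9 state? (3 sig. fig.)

E_n = n²π²ℏ²/(2md²), so ΔE = (9² − 5²) π²ℏ²/(2md²).
ΔE = 56 × π² / (2 × 1.48 × 1.93²) = 50.13.

ΔE = 50.1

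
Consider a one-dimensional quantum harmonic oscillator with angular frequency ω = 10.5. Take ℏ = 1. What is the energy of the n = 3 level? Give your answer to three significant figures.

The oscillator eigenvalues are E_n = ℏω(n + ½), so E_3 = 10.5 × 3.5 = 36.75.

E = 36.8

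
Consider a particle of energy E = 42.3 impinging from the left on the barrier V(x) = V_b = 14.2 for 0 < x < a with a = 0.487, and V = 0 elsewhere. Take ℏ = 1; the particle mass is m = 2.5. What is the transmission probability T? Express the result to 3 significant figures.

Above the barrier the interior wavenumber is k₂ = √(2m(E − V_b))/ℏ = 11.85, giving phase k₂a = 5.773.
Matching at both interfaces gives T⁻¹ = 1 + V_b² sin²(k₂a) / [4E(E − V_b)] = 1.010, hence T = 0.990.

T = 0.990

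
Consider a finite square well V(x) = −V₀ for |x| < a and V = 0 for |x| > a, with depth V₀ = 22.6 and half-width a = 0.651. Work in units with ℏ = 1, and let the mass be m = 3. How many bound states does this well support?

Define the well-strength parameter z₀ = (a/ℏ)√(2mV₀) = 0.651 × √(2·3·22.6) = 7.581.
A new bound state (alternating even/odd) appears each time z₀ passes a multiple of π/2, so N = ⌊2z₀/π⌋ + 1 = ⌊4.826⌋ + 1 = 5.

N = 5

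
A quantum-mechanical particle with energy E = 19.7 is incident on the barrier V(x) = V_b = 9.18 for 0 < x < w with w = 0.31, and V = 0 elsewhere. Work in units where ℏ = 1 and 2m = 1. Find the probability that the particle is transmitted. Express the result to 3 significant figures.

T = 0.932

E > V_b: inside the barrier k₂ = √(2m(E − V_b))/ℏ = 3.243, k₂w = 1.005.
T = [1 + V_b² sin²(k₂w) / (4E(E − V_b))]⁻¹ = 1/1.072 = 0.932.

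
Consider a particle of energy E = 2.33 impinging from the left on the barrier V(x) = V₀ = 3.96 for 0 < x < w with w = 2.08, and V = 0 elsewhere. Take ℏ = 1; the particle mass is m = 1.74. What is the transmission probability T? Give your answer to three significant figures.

T = 0.000193

Since E < V₀ the interior solution is evanescent with decay constant κ = √(2m(V₀ − E))/ℏ = 2.382.
κw = 4.954, sinh(κw) = 70.86.
The exact tunnelling result is T⁻¹ = 1 + V₀² sinh²(κw) / [4E(V₀ − E)] = 5184, so T = 0.000193.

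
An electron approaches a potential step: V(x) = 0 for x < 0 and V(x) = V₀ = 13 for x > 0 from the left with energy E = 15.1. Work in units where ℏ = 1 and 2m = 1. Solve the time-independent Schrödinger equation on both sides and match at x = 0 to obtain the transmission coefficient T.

T = 0.791

On each side the TISE gives plane waves with k = √(2m(E − V))/ℏ: k₁ = √(2·½·15.1) = 3.886, k₂ = √(2·½·2.1) = 1.449.
Matching ψ and ψ′ at x = 0 gives r = (k₁ − k₂)/(k₁ + k₂), so R = r² = 0.2086 and T = 1 − R = 0.7914.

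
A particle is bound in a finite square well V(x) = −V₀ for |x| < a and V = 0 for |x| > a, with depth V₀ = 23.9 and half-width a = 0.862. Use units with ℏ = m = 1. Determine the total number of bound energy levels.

N = 4

The dimensionless depth is z₀ = a√(2mV₀)/ℏ = 0.862 × √(47.80) = 5.960.
The even/odd transcendental equations gain one root per π/2 in z₀, giving N = 1 + ⌊2z₀/π⌋ = 1 + ⌊3.794⌋ = 4.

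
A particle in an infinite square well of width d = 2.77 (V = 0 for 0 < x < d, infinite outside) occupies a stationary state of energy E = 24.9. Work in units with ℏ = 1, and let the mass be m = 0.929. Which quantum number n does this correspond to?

From E_n = n²π²ℏ²/(2md²) invert to n = √(2md²E)/(πℏ).
n = (2.77/π) × √(2 × 0.929 × 24.9) = 5.997 → n = 6.

n = 6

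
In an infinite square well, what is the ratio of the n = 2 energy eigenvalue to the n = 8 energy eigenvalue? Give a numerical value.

0.0625

Since E_n ∝ n², the ratio is (2/8)² = 0.0625.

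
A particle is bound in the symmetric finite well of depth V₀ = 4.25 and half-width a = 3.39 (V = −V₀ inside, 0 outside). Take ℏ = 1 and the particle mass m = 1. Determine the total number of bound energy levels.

The dimensionless depth is z₀ = a√(2mV₀)/ℏ = 3.39 × √(8.500) = 9.883.
The even/odd transcendental equations gain one root per π/2 in z₀, giving N = 1 + ⌊2z₀/π⌋ = 1 + ⌊6.292⌋ = 7.

N = 7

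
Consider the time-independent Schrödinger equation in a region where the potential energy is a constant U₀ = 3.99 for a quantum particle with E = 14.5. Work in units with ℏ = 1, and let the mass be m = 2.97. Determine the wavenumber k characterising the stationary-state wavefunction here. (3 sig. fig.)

k = 7.90

With E > U₀ the solution is oscillatory, ψ ∝ e^{±ikx} with k = √(2m(E − U₀))/ℏ.
k = √(2 × 2.97 × 10.51) = 7.901.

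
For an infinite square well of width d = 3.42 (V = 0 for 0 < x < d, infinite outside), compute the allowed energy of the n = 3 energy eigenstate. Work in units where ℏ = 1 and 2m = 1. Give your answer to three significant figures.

Requiring ψ(0) = ψ(d) = 0 quantises k = nπ/d, hence E_n = ℏ²k²/2m = n²π²ℏ²/(2md²).
E_3 = 3² × π² / (2 × 0.5 × 3.42²) = 7.594.

E = 7.59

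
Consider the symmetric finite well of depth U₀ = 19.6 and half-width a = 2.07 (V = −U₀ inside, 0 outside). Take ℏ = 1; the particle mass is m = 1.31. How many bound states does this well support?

The dimensionless depth is z₀ = a√(2mU₀)/ℏ = 2.07 × √(51.35) = 14.83.
A new bound state (alternating even/odd) appears each time z₀ passes a multiple of π/2, so N = ⌊2z₀/π⌋ + 1 = ⌊9.443⌋ + 1 = 10.

N = 10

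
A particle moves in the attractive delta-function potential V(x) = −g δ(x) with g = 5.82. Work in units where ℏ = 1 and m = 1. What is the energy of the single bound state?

E = -16.9

The bound state is ψ(x) = √κ e^{−κ|x|}. The derivative jump ψ'(0⁺) − ψ'(0⁻) = −(2mg/ℏ²)ψ(0) fixes κ = mg/ℏ² = 5.820.
Then E = −ℏ²κ²/(2m) = −mg²/(2ℏ²) = -16.94.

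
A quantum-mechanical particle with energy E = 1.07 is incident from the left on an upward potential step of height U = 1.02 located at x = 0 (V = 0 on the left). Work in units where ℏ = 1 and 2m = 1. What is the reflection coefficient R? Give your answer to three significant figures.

The wavenumbers are k₁ = √(2mE)/ℏ = 1.034 on the left and k₂ = √(2m(E − U))/ℏ = 0.2236 on the right.
Matching ψ and ψ′ at x = 0 gives r = (k₁ − k₂)/(k₁ + k₂), so R = r² = 0.4154 and T = 1 − R = 0.5846.

R = 0.415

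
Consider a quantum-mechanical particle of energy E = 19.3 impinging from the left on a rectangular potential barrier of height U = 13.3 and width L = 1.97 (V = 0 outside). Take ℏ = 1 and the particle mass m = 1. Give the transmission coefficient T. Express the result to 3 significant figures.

Above the barrier the interior wavenumber is k₂ = √(2m(E − U))/ℏ = 3.464, giving phase k₂L = 6.824.
Matching at both interfaces gives T⁻¹ = 1 + U² sin²(k₂L) / [4E(E − U)] = 1.101, hence T = 0.908.

T = 0.908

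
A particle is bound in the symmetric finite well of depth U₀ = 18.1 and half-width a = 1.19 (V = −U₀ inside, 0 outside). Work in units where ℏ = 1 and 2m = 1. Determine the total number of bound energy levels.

The dimensionless depth is z₀ = a√(2mU₀)/ℏ = 1.19 × √(18.10) = 5.063.
A new bound state (alternating even/odd) appears each time z₀ passes a multiple of π/2, so N = ⌊2z₀/π⌋ + 1 = ⌊3.223⌋ + 1 = 4.

N = 4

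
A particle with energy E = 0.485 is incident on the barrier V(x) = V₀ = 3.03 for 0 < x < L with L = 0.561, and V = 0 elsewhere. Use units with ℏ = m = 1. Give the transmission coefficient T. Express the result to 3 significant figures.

T = 0.168

E < V₀: inside the barrier ψ ∝ e^{±κx} with κ = √(2m(V₀ − E))/ℏ = 2.256.
κL = 1.266, sinh(κL) = 1.632.
The exact tunnelling result is T⁻¹ = 1 + V₀² sinh²(κL) / [4E(V₀ − E)] = 5.951, so T = 0.168.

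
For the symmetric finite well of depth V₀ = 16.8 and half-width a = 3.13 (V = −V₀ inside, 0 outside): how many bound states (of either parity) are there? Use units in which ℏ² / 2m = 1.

N = 9

Define the well-strength parameter z₀ = (a/ℏ)√(2mV₀) = 3.13 × √(2·0.5·16.8) = 12.83.
The even/odd transcendental equations gain one root per π/2 in z₀, giving N = 1 + ⌊2z₀/π⌋ = 1 + ⌊8.167⌋ = 9.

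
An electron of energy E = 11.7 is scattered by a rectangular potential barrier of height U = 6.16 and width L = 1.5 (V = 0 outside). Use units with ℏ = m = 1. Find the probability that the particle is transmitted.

T = 0.881

Above the barrier the interior wavenumber is k₂ = √(2m(E − U))/ℏ = 3.329, giving phase k₂L = 4.993.
Matching at both interfaces gives T⁻¹ = 1 + U² sin²(k₂L) / [4E(E − U)] = 1.135, hence T = 0.881.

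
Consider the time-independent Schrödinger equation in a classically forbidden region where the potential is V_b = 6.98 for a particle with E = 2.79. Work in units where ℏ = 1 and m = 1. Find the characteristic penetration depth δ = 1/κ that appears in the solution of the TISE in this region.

δ = 0.345

Since E < V_b the TISE in this region is ψ'' = κ²ψ with κ = √(2m(V_b − E))/ℏ.
κ = √(2 × 1 × 4.19) = 2.895. The penetration depth is δ = 1/κ = 0.345.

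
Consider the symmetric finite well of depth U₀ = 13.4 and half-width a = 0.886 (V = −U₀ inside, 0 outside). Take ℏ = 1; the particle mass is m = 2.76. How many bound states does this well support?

Define the well-strength parameter z₀ = (a/ℏ)√(2mU₀) = 0.886 × √(2·2.76·13.4) = 7.620.
A new bound state (alternating even/odd) appears each time z₀ passes a multiple of π/2, so N = ⌊2z₀/π⌋ + 1 = ⌊4.851⌋ + 1 = 5.

N = 5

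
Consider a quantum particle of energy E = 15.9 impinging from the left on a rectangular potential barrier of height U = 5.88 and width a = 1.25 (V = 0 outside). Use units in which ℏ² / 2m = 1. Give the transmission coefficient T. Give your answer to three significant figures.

Above the barrier the interior wavenumber is k₂ = √(2m(E − U))/ℏ = 3.165, giving phase k₂a = 3.957.
T = [1 + U² sin²(k₂a) / (4E(E − U))]⁻¹ = 1/1.029 = 0.972.

T = 0.972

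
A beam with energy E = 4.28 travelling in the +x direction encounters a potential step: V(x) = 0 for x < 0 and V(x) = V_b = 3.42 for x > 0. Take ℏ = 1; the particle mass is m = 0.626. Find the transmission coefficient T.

The wavenumbers are k₁ = √(2mE)/ℏ = 2.315 on the left and k₂ = √(2m(E − V_b))/ℏ = 1.038 on the right.
Matching ψ and ψ′ at x = 0 gives r = (k₁ − k₂)/(k₁ + k₂), so R = r² = 0.1451 and T = 1 − R = 0.8549.

T = 0.855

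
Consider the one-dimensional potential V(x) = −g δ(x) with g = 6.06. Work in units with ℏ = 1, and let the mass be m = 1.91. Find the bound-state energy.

For x ≠ 0 the bound state is ψ ∝ e^{−κ|x|}; integrating the TISE across the delta gives the cusp condition 2κ = 2mg/ℏ², so κ = 11.57.
Then E = −ℏ²κ²/(2m) = −mg²/(2ℏ²) = -35.07.

E = -35.1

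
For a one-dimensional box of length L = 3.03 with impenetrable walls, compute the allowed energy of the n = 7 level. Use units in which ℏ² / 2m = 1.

E = 52.7

The infinite-well eigenfunctions ψ_n = √(2/L) sin(nπx/L) vanish at both walls, giving E_n = n²π²ℏ²/(2mL²).
E_7 = 7² × π² / (2 × 0.5 × 3.03²) = 52.68.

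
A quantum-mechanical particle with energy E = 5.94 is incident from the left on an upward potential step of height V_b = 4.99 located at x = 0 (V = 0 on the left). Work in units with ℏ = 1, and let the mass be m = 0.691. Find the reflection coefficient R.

R = 0.184

On each side the TISE gives plane waves with k = √(2m(E − V))/ℏ: k₁ = √(2·0.691·5.94) = 2.865, k₂ = √(2·0.691·0.95) = 1.146.
Matching ψ and ψ′ at x = 0 gives r = (k₁ − k₂)/(k₁ + k₂), so R = r² = 0.1837 and T = 1 − R = 0.8163.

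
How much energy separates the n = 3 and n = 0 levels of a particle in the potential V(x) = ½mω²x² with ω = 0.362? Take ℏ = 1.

ΔE = 1.09

E_n = ℏω(n + ½), so ΔE = (3 − 0) ℏω = 3 × 0.362 = 1.086.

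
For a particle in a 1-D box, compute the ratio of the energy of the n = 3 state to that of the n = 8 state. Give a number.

0.140625

Since E_n ∝ n², the ratio is (3/8)² = 0.140625.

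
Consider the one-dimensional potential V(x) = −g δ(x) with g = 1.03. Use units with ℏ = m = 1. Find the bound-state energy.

The bound state is ψ(x) = √κ e^{−κ|x|}. The derivative jump ψ'(0⁺) − ψ'(0⁻) = −(2mg/ℏ²)ψ(0) fixes κ = mg/ℏ² = 1.030.
Then E = −ℏ²κ²/(2m) = −mg²/(2ℏ²) = -0.5305.

E = -0.530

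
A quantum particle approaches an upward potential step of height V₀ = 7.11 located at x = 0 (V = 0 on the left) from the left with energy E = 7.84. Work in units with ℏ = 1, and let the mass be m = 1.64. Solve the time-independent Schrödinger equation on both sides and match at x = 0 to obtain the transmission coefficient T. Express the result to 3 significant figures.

On each side the TISE gives plane waves with k = √(2m(E − V))/ℏ: k₁ = √(2·1.64·7.84) = 5.071, k₂ = √(2·1.64·0.73) = 1.547.
Matching ψ and ψ′ at x = 0 gives r = (k₁ − k₂)/(k₁ + k₂), so R = r² = 0.2834 and T = 1 − R = 0.7166.

T = 0.717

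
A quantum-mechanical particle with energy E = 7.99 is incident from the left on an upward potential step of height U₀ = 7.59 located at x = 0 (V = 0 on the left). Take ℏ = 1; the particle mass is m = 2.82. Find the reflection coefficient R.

R = 0.402

The wavenumbers are k₁ = √(2mE)/ℏ = 6.713 on the left and k₂ = √(2m(E − U₀))/ℏ = 1.502 on the right.
Matching ψ and ψ′ at x = 0 gives r = (k₁ − k₂)/(k₁ + k₂), so R = r² = 0.4024 and T = 1 − R = 0.5976.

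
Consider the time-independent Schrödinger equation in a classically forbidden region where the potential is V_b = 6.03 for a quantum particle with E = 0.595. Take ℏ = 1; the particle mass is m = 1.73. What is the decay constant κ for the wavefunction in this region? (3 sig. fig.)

Since E < V_b the TISE in this region is ψ'' = κ²ψ with κ = √(2m(V_b − E))/ℏ.
κ = √(2 × 1.73 × 5.435) = 4.336.

κ = 4.34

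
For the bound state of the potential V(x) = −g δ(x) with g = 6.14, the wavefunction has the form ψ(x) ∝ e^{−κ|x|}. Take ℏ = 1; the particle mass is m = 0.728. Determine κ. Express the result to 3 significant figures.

κ = 4.47

Integrate −(ℏ²/2m)ψ'' − gδ(x)ψ = Eψ from −ε to +ε: the ψ'' term gives ψ'(0⁺) − ψ'(0⁻) and the δ term gives −(2mg/ℏ²)ψ(0).
With ψ ∝ e^{−κ|x|} this yields −2κ = −2mg/ℏ², so κ = mg/ℏ² = 4.470.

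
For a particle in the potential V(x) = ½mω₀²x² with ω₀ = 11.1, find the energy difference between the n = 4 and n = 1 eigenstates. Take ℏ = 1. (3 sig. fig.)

ΔE = 33.3

E_n = ℏω₀(n + ½), so ΔE = (4 − 1) ℏω₀ = 3 × 11.1 = 33.30.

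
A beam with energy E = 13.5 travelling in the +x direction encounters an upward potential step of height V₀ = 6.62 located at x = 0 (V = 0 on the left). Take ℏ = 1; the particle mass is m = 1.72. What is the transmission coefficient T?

On each side the TISE gives plane waves with k = √(2m(E − V))/ℏ: k₁ = √(2·1.72·13.5) = 6.815, k₂ = √(2·1.72·6.88) = 4.865.
Matching ψ and ψ′ at x = 0 gives r = (k₁ − k₂)/(k₁ + k₂), so R = r² = 0.02787 and T = 1 − R = 0.9721.

T = 0.972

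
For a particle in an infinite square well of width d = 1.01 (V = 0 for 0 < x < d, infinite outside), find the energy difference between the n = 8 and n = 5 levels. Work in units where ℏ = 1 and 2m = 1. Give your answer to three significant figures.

E_n = n²π²ℏ²/(2md²), so ΔE = (8² − 5²) π²ℏ²/(2md²).
ΔE = 39 × π² / (2 × 0.5 × 1.01²) = 377.3.

ΔE = 377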